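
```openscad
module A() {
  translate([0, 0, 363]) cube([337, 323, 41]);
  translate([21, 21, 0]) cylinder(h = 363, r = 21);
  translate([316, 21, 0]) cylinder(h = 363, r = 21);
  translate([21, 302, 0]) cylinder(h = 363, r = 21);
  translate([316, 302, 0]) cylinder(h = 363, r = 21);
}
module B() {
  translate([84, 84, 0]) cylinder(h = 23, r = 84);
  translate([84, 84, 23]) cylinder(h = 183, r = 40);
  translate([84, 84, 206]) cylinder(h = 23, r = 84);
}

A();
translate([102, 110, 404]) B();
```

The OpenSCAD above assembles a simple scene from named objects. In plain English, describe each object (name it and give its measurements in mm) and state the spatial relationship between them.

A is a four-legged stool. The seat is 337×323 mm, 41 mm thick, top at z = 404 mm. It stands on four round legs, each 42 mm in diameter, from z = 0 to the seat underside, each leg's axis is inset half a diameter from the nearest pair of seat edges (so the leg's bounding box is flush with the corner).

B is a spool: two coaxial disc flanges of radius 84 mm and thickness 23 mm, joined by a core cylinder of radius 40 mm and height 183 mm. The lower flange rests on z = 0 and the three cylinders share a vertical axis.

The spool is on top of the stool.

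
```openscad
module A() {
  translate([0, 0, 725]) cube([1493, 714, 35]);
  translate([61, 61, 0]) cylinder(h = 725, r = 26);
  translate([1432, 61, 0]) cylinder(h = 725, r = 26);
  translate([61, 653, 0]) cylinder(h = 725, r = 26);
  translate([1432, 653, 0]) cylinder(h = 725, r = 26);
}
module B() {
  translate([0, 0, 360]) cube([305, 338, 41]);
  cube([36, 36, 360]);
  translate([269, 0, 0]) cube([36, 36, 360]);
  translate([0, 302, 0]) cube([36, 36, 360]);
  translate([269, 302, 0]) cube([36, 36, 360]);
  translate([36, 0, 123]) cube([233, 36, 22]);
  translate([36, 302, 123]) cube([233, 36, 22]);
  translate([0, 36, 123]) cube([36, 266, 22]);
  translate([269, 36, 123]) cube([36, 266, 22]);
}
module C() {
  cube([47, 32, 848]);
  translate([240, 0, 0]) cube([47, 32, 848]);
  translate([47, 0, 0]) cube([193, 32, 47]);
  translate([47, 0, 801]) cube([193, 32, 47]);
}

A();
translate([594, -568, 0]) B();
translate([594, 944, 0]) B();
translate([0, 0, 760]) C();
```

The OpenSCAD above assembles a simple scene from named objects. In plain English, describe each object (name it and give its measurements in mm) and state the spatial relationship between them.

A is a table: top 1493 mm (x) × 714 mm (y), 35 mm thick, upper face at z = 760 mm, on four round legs of 52 mm diameter, each leg's bounding box inset 35 mm from the nearest pair of top edges, running from z = 0 to the bottom of the top.

B is a four-legged stool. The seat is a 305×338×41 mm slab whose top surface is at z = 401 mm; four square legs, each 36×36 mm in cross-section, run from the floor (z = 0) to the underside of the seat, each flush with a corner of the seat. Four stretchers, 36 mm wide and 22 mm tall, connect adjacent legs with their undersides at z = 123 mm, each running between the inner faces of the legs it joins and aligned with the legs' outer faces on the other axis.

C is a rectangular picture frame lying in the x–z plane (depth along y). The opening is 193 mm wide (x) by 754 mm tall (z), surrounded by a border 47 mm wide on all four sides. The frame is 32 mm deep and is made of two full-height vertical stiles with two horizontal rails fitted between them.

Two stools sit around the table at the −y, +y sides. The picture frame is on top of the table.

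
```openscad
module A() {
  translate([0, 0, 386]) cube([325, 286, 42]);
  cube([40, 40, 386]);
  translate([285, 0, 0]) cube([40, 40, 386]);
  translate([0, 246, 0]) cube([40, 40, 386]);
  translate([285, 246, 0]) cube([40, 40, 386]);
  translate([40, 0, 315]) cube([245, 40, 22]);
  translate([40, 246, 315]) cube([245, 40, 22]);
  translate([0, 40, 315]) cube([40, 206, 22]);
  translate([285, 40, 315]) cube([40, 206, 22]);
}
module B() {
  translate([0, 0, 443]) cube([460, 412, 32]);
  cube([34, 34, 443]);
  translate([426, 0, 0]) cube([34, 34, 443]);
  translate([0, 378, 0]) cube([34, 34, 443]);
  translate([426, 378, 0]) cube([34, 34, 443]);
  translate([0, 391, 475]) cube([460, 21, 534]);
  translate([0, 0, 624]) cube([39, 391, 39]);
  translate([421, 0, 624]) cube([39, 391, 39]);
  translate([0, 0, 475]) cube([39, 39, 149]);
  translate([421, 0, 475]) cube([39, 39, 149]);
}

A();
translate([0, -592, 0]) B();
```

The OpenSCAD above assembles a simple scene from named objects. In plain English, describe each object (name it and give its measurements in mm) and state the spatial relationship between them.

A is a four-legged stool. The seat is 325×286 mm, 42 mm thick, top at z = 428 mm. It stands on four square legs, each 40×40 mm in cross-section, from z = 0 to the seat underside, each flush with a corner of the seat. Four stretchers, 40 mm wide and 22 mm tall, connect adjacent legs with their undersides at z = 315 mm, each running between the inner faces of the legs it joins and aligned with the legs' outer faces on the other axis.

B is a chair. The seat is a 460×412×32 mm slab with its top at z = 475 mm, on four 34×34 mm corner legs (flush with the seat edges, standing on z = 0). A flat backrest 21 mm thick, 534 mm tall, spans the full seat width and rises from the seat top along its +y edge, rear face flush with the rear of the seat. Two armrests of 39×39 mm section run along each side from the seat's front edge to the front of the backrest, top faces 188 mm above the seat top and outer faces flush with the seat's x-edges; a 39×39 mm post under the front of each armrest stands on the seat at the front corner.

The chair is on the floor beside the stool on its −y side.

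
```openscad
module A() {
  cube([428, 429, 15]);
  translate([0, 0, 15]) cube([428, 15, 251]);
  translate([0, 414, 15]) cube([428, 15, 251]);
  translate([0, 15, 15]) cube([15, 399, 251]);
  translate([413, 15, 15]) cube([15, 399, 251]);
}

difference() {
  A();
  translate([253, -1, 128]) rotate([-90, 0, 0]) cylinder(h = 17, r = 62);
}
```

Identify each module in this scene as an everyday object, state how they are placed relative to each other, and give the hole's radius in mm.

A is an open box. The open box has a circular hole through its front wall. The hole's radius is 62 mm.

The subtracted cylinder has r = 62 mm.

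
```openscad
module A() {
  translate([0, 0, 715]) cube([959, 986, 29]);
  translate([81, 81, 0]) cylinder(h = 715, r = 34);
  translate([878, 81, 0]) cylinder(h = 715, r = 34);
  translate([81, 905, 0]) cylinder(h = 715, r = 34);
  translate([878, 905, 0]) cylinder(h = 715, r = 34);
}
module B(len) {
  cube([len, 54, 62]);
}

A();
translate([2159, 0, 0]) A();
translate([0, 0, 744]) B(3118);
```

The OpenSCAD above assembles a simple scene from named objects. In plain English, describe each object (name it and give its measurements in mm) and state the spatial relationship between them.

A is a table: top 959 mm (x) × 986 mm (y), 29 mm thick, upper face at z = 744 mm, on four round legs of 68 mm diameter, each leg's bounding box inset 47 mm from the nearest pair of top edges, running from z = 0 to the bottom of the top.

B is a rectangular beam 3118 mm long (x), 54 mm deep (y), 62 mm thick (z).

The beam spans the tops of two tables placed 1200 mm apart, resting at z = 744 mm.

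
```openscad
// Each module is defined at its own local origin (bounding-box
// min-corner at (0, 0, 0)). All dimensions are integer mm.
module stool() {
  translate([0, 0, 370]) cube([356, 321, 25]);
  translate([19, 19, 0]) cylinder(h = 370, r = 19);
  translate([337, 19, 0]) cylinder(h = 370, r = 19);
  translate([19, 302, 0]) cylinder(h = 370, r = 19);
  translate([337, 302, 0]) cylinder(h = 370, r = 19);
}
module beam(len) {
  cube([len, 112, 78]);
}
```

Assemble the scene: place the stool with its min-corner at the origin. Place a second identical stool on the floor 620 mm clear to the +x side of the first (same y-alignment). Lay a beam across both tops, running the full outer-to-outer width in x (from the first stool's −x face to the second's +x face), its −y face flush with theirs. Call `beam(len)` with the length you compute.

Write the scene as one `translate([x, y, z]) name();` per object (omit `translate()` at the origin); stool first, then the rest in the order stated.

stool();
translate([976, 0, 0]) stool();
translate([0, 0, 395]) beam(1332);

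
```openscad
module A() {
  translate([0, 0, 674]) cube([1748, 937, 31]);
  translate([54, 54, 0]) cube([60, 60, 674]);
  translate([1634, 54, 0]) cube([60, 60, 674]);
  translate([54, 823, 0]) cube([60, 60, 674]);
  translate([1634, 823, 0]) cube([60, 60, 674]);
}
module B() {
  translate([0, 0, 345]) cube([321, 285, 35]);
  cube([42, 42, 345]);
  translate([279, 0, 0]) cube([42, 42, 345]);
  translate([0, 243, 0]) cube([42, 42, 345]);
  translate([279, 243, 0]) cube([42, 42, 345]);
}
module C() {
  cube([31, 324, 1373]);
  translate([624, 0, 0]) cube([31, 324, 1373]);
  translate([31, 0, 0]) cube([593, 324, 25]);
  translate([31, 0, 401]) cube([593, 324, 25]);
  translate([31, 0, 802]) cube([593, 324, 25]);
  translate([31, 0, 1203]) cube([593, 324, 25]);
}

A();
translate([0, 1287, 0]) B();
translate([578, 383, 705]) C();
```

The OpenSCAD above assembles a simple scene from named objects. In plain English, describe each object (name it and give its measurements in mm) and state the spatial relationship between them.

A is a rectangular dining table. The top is 1748×937×31 mm with its upper surface at z = 705 mm. It stands on four 60×60 mm square legs, each inset 54 mm from the nearest pair of top edges, running from the floor to the underside of the top.

B is a four-legged stool. The seat is a 321×285×35 mm slab whose top surface is at z = 380 mm; four square legs, each 42×42 mm in cross-section, run from the floor (z = 0) to the underside of the seat, each flush with a corner of the seat.

C is an open bookshelf. Two side panels, each 31 mm thick, 324 mm deep and 1373 mm tall, stand 655 mm apart (outside-to-outside). Between them sit 4 shelves, each 25 mm thick and 324 mm deep, spanning the full gap between the sides. The bottom shelf rests on the floor (its underside at z = 0) and the clear gap between one shelf's top and the next shelf's underside is 376 mm.

The stool is on the floor beside the table on its +y side. The bookshelf is on top of the table.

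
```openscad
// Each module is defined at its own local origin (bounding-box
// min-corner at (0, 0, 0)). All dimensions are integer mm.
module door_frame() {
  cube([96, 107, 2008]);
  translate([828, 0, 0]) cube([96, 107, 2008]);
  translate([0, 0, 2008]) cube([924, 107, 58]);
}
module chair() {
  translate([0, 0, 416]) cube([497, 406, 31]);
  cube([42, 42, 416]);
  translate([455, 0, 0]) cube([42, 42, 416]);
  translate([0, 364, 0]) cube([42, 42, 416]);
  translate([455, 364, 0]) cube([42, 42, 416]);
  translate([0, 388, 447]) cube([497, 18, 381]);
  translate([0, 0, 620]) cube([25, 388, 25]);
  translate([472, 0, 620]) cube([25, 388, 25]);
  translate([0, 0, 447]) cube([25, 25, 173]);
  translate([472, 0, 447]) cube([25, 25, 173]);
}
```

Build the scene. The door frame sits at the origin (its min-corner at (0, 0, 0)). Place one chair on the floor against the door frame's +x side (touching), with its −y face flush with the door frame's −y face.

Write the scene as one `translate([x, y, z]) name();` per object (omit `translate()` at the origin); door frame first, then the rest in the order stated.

door_frame();
translate([924, 0, 0]) chair();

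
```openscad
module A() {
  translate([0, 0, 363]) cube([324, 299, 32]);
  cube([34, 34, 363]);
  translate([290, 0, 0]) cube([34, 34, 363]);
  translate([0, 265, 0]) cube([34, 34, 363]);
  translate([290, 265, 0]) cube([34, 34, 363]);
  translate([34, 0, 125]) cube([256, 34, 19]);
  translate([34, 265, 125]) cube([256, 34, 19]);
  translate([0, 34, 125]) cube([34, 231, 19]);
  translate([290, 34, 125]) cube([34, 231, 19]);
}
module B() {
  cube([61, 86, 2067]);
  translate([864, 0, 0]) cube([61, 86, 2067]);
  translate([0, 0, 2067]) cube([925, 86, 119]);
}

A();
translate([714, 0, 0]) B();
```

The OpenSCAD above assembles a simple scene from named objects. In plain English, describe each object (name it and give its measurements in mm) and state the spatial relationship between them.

A is a simple wooden stool: a rectangular seat 324 mm (x) by 299 mm (y), 32 mm thick, top face at z = 395 mm, on four square legs, each 34×34 mm in cross-section. The legs rest on z = 0, each flush with a corner of the seat. Four stretchers, 34 mm wide and 19 mm tall, connect adjacent legs with their undersides at z = 125 mm, each running between the inner faces of the legs it joins and aligned with the legs' outer faces on the other axis.

B is a door frame. The clear opening is 803 mm wide and 2067 mm high. Two 61 mm wide jambs, 86 mm deep, stand either side of the opening from the floor to the top of the opening. A 119 mm thick head sits across the top of both jambs, spanning the full outside width of the frame.

The door frame is on the floor beside the stool on its +x side.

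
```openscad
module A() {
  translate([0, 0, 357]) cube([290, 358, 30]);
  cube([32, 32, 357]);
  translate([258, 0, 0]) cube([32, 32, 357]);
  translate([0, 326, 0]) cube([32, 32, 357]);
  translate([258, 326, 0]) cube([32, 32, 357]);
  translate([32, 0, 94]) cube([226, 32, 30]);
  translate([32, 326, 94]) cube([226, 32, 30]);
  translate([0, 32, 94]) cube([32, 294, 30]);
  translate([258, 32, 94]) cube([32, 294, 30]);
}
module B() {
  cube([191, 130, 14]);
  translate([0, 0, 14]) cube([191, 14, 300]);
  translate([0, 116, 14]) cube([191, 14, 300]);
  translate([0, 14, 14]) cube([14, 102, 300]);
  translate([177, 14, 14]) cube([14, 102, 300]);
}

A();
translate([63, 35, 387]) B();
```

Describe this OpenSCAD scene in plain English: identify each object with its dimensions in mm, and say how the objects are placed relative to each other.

A is a simple wooden stool: a rectangular seat 290 mm (x) by 358 mm (y), 30 mm thick, top face at z = 387 mm, on four square legs, each 32×32 mm in cross-section. The legs rest on z = 0, each flush with a corner of the seat. Four stretchers, 32 mm wide and 30 mm tall, connect adjacent legs with their undersides at z = 94 mm, each running between the inner faces of the legs it joins and aligned with the legs' outer faces on the other axis.

B is an open storage box with external size 191×130×314 mm and wall thickness 14 mm (the base is also 14 mm thick). The base covers the whole footprint; the four walls stand on the base, with the y-facing walls full-width and the x-facing walls fitting between their inner faces.

The open box is on top of the stool.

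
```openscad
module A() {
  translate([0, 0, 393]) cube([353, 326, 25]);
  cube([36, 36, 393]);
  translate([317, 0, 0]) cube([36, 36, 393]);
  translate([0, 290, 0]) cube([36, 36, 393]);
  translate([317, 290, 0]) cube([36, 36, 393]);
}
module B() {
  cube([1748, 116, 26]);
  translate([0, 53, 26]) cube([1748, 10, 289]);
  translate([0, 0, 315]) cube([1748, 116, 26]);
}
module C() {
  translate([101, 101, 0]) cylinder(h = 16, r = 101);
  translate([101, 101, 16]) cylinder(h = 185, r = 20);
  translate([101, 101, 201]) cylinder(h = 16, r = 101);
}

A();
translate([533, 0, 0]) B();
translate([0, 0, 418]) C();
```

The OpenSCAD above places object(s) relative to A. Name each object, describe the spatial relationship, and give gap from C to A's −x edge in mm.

A is a stool. B is an I-beam. C is a spool. The I-beam is on the floor beside the stool on its +x side. The spool is on top of the stool. The gap from the spool to the stool's −x edge is 0 mm.

The spool's min-x is at 0; the stool's min-x is 0; gap = 0 mm.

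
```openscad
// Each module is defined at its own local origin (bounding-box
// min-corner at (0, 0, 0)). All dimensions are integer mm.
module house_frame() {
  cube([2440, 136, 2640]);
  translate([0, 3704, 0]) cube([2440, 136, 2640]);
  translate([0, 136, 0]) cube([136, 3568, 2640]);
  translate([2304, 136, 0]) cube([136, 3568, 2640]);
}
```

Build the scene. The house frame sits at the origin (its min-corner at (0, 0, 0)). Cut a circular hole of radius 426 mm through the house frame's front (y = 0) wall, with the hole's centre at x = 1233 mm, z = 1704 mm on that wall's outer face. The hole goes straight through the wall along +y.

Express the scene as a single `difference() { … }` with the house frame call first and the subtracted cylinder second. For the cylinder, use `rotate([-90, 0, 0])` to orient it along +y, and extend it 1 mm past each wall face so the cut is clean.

difference() {
  house_frame();
  translate([1233, -1, 1704]) rotate([-90, 0, 0]) cylinder(h = 138, r = 426);
}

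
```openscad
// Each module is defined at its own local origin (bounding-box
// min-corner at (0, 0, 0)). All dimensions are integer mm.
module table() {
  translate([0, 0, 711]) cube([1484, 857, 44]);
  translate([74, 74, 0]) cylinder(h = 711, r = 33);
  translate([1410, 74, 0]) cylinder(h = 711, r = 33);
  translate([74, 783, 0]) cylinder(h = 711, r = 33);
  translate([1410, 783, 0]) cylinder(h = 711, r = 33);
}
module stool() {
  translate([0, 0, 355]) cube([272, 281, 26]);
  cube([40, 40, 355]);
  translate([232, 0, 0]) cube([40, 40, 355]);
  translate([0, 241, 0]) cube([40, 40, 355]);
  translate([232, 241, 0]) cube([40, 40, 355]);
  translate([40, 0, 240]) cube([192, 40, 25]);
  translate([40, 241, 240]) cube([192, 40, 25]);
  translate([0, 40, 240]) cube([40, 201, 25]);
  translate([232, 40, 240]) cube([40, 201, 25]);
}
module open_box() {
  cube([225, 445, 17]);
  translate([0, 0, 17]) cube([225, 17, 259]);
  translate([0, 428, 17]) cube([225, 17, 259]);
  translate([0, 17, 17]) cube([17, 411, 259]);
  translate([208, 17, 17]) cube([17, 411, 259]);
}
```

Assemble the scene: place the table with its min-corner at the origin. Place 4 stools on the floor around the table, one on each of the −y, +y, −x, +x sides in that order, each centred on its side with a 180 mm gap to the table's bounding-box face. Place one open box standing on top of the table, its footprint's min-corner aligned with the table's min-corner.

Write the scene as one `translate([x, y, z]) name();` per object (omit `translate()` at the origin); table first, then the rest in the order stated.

table();
translate([606, -461, 0]) stool();
translate([606, 1037, 0]) stool();
translate([-452, 288, 0]) stool();
translate([1664, 288, 0]) stool();
translate([0, 0, 755]) open_box();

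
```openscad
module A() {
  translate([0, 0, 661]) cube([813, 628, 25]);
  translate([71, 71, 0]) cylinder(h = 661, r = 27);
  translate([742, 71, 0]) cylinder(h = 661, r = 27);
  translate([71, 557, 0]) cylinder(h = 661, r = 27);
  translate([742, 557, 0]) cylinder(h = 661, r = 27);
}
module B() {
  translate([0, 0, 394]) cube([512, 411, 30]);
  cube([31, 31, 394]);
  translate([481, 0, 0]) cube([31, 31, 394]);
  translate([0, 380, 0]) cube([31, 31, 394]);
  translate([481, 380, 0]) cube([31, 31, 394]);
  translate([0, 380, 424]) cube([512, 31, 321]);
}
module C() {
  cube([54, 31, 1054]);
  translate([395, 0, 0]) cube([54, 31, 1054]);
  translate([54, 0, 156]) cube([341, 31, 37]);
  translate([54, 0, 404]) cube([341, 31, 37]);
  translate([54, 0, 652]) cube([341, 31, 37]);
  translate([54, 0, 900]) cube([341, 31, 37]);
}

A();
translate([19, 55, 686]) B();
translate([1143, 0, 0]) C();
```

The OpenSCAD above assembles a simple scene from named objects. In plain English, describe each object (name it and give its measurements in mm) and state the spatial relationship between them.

A is a table: top 813 mm (x) × 628 mm (y), 25 mm thick, upper face at z = 686 mm, on four round legs of 54 mm diameter, each leg's bounding box inset 44 mm from the nearest pair of top edges, running from z = 0 to the bottom of the top.

B is a chair: 512×411 mm seat, 30 mm thick, top at z = 424 mm, on four 31 mm square corner legs flush with the seat edges. A 31 mm thick backrest slab spans the full seat width, extending 321 mm above the seat top, its back face flush with the seat's +y edge.

C is a straight ladder. Two 54×31 mm vertical rails, 1054 mm tall, stand 449 mm apart (outside-to-outside) with their front faces coplanar on the −y side. 4 rungs, each 31 mm deep and 37 mm tall, span between the inner faces of the rails, front faces flush with the rails. The lowest rung's underside is at z = 156 mm and rungs are spaced 248 mm apart (underside to underside).

The chair is on top of the table. The ladder is on the floor beside the table on its +x side.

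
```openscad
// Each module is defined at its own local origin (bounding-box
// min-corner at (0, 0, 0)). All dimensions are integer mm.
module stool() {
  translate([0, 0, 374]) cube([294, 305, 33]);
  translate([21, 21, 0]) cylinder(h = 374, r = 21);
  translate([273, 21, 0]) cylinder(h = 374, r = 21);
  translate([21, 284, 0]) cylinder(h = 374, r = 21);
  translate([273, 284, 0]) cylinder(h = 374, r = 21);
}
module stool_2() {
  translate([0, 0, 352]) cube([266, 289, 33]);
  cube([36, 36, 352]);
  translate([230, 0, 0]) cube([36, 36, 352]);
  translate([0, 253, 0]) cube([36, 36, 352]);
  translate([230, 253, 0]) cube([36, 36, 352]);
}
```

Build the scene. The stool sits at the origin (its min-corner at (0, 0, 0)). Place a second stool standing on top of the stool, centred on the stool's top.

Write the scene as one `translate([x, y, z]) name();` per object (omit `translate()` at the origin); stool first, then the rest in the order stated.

stool();
translate([14, 8, 407]) stool_2();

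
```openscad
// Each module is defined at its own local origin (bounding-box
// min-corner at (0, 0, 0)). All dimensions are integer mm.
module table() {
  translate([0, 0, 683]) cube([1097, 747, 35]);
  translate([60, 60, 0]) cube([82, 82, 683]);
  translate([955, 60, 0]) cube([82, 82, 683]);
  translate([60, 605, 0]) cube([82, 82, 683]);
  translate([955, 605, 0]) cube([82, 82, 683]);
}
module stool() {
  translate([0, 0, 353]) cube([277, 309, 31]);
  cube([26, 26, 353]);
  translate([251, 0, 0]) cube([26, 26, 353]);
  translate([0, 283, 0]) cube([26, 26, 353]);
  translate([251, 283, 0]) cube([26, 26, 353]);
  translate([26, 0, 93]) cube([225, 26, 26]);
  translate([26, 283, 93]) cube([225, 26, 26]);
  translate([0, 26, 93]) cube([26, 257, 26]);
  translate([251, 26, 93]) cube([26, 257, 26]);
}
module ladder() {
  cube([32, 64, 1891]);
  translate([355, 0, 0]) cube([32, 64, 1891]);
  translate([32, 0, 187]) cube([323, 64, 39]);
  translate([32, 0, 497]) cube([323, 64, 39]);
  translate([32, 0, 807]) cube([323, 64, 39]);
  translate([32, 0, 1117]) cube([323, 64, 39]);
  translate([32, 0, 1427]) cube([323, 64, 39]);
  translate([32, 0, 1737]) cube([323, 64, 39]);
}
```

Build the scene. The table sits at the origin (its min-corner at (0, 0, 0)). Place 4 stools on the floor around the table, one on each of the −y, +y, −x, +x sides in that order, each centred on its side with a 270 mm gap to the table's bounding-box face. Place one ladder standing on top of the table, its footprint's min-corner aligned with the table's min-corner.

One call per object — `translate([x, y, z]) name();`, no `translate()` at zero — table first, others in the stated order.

table();
translate([410, -579, 0]) stool();
translate([410, 1017, 0]) stool();
translate([-547, 219, 0]) stool();
translate([1367, 219, 0]) stool();
translate([0, 0, 718]) ladder();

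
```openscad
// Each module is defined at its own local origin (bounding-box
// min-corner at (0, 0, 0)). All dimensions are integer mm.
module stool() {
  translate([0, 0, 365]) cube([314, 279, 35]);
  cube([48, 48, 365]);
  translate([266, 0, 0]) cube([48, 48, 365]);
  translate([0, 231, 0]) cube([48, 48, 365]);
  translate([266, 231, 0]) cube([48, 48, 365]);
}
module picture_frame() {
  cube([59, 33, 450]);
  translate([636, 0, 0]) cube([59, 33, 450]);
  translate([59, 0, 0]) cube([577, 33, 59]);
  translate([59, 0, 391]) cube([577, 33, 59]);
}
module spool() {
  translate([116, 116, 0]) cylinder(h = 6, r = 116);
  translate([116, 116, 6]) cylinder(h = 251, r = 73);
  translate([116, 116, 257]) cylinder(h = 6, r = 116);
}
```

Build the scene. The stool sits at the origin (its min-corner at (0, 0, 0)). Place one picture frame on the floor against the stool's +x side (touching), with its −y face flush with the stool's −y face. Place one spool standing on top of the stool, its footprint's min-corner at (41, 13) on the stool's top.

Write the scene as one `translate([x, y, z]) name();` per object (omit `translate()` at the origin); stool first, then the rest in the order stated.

stool();
translate([314, 0, 0]) picture_frame();
translate([41, 13, 400]) spool();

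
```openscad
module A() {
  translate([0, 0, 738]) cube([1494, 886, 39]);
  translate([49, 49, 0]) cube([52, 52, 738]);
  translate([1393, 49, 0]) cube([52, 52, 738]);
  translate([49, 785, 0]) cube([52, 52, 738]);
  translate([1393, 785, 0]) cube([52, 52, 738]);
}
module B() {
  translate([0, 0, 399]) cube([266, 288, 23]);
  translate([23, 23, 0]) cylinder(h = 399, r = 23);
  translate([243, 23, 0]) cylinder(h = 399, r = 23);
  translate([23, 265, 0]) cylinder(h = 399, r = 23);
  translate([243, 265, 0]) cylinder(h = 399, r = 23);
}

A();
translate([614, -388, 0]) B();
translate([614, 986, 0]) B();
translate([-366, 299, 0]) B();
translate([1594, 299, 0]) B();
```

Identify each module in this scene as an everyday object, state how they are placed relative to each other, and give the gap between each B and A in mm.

Each stool's nearest face is 100 mm from the table's bounding box.

A is a table. B is a stool. Four stools sit around the table at the −y, +y, −x, +x sides. The gap between each stool and the table is 100 mm.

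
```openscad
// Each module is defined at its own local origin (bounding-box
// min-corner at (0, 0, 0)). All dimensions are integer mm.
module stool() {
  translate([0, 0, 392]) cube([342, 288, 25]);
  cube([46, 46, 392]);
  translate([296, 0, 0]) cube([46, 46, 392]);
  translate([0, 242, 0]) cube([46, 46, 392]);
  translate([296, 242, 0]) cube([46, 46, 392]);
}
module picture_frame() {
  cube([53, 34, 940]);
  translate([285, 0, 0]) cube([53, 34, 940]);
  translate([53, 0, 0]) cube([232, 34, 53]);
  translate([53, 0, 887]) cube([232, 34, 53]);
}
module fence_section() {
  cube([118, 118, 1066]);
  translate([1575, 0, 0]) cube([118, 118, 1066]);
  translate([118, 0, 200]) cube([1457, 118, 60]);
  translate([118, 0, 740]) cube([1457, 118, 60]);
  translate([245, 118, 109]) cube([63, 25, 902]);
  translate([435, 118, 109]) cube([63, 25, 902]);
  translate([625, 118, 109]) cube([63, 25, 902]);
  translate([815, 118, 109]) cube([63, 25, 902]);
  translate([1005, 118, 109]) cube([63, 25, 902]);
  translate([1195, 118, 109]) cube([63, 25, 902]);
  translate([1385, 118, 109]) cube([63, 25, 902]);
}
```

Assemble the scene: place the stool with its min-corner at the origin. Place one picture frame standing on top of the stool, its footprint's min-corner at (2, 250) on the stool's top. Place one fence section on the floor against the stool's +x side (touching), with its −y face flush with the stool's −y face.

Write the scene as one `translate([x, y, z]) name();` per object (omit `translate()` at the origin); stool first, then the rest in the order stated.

stool();
translate([2, 250, 417]) picture_frame();
translate([342, 0, 0]) fence_section();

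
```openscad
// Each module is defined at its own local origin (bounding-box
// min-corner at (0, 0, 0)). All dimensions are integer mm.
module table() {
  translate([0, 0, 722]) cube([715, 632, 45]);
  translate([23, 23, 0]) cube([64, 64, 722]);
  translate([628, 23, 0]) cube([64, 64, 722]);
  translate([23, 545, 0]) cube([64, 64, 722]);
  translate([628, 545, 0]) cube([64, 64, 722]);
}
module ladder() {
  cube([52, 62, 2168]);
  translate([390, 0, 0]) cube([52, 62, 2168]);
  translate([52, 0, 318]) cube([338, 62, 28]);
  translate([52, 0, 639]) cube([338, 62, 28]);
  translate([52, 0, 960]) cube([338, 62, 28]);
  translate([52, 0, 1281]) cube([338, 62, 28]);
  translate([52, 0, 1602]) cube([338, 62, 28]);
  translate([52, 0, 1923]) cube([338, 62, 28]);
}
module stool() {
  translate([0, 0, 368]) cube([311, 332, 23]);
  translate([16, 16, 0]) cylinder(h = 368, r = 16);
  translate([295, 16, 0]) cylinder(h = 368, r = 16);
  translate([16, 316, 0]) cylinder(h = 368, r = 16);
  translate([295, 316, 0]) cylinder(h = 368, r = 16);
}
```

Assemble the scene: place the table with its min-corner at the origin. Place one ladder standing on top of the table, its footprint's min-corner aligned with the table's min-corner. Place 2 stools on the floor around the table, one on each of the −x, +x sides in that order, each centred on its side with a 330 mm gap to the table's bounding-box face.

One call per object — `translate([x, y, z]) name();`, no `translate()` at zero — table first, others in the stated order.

table();
translate([0, 0, 767]) ladder();
translate([-641, 150, 0]) stool();
translate([1045, 150, 0]) stool();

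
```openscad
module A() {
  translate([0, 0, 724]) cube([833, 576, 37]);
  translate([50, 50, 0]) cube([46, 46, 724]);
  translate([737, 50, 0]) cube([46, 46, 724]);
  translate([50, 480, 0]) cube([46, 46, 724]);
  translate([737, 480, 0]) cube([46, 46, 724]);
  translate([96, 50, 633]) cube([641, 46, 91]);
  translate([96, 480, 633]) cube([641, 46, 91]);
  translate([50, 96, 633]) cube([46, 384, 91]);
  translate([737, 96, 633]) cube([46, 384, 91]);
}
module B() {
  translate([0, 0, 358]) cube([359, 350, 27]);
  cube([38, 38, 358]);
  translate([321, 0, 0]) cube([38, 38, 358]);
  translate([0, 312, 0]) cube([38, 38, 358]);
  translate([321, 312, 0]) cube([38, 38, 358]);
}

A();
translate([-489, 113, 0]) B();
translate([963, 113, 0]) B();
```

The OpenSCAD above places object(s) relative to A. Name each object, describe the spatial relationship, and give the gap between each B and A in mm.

Each stool's nearest face is 130 mm from the table's bounding box.

A is a table. B is a stool. Two stools sit around the table at the −x, +x sides. The gap between each stool and the table is 130 mm.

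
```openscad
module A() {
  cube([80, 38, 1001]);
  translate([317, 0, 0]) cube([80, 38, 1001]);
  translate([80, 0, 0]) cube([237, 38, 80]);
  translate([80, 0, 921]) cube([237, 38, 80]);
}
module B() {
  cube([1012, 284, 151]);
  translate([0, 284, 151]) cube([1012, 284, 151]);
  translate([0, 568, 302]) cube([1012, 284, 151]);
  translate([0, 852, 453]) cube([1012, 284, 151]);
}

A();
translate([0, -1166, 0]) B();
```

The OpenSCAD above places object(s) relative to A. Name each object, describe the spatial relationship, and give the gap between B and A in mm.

A is a picture frame. B is a staircase. The staircase is on the floor beside the picture frame on its −y side. The gap between the staircase and the picture frame is 30 mm.

The staircase's nearest face is 30 mm from the picture frame's −y face.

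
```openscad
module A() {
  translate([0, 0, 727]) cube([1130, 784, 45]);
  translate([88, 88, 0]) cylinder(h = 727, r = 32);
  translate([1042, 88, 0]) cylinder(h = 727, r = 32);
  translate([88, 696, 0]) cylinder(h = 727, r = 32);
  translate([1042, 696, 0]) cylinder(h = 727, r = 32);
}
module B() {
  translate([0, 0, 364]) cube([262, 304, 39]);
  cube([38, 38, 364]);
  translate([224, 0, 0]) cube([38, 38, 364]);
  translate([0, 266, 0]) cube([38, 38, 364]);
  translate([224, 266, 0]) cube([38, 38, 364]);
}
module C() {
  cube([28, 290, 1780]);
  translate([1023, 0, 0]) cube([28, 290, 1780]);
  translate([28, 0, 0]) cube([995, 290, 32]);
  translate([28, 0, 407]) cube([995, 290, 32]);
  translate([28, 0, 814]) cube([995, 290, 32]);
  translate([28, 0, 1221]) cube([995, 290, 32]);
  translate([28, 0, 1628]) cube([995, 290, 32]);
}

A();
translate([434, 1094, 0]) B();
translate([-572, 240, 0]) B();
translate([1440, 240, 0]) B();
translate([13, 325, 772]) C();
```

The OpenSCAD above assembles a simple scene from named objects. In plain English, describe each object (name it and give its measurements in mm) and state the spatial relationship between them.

A is a rectangular dining table. The top is 1130×784×45 mm with its upper surface at z = 772 mm. It stands on four round legs of 64 mm diameter, each leg's bounding box inset 56 mm from the nearest pair of top edges, running from the floor to the underside of the top.

B is a four-legged stool. The seat is a 262×304×39 mm slab whose top surface is at z = 403 mm; four square legs, each 38×38 mm in cross-section, run from the floor (z = 0) to the underside of the seat, each flush with a corner of the seat.

C is an open bookshelf. Two side panels, each 28 mm thick, 290 mm deep and 1780 mm tall, stand 1051 mm apart (outside-to-outside). Between them sit 5 shelves, each 32 mm thick and 290 mm deep, spanning the full gap between the sides. The bottom shelf rests on the floor (its underside at z = 0) and the clear gap between one shelf's top and the next shelf's underside is 375 mm.

Three stools sit around the table at the +y, −x, +x sides. The bookshelf is on top of the table.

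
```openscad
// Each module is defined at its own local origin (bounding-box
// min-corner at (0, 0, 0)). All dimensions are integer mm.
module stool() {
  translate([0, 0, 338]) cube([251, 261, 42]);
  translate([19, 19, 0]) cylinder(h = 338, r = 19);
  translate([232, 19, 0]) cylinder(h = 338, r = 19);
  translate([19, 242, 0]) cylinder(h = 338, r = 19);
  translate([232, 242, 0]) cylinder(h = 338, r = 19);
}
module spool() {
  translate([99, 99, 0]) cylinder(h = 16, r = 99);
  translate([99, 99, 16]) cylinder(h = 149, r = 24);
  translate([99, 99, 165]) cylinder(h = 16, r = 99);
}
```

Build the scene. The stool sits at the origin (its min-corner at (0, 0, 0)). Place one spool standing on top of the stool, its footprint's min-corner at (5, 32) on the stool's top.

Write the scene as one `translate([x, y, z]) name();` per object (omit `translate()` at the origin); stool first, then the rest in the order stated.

stool();
translate([5, 32, 380]) spool();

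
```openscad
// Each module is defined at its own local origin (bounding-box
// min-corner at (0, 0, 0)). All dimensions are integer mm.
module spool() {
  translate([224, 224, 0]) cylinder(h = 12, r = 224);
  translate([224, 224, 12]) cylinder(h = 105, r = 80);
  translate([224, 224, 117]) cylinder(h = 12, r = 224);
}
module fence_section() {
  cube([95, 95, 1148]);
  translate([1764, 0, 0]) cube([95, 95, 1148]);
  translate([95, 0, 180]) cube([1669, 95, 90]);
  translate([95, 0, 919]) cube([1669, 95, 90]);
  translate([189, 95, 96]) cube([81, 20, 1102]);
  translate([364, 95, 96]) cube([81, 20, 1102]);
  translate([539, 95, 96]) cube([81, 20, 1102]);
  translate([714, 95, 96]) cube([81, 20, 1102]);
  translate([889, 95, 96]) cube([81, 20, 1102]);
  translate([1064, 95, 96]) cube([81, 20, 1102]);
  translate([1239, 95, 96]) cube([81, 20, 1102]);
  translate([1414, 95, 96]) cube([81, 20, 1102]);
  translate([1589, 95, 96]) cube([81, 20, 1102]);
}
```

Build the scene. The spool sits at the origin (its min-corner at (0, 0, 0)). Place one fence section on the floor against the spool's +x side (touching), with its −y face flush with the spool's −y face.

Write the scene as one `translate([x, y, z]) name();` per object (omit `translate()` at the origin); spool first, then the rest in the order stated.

spool();
translate([448, 0, 0]) fence_section();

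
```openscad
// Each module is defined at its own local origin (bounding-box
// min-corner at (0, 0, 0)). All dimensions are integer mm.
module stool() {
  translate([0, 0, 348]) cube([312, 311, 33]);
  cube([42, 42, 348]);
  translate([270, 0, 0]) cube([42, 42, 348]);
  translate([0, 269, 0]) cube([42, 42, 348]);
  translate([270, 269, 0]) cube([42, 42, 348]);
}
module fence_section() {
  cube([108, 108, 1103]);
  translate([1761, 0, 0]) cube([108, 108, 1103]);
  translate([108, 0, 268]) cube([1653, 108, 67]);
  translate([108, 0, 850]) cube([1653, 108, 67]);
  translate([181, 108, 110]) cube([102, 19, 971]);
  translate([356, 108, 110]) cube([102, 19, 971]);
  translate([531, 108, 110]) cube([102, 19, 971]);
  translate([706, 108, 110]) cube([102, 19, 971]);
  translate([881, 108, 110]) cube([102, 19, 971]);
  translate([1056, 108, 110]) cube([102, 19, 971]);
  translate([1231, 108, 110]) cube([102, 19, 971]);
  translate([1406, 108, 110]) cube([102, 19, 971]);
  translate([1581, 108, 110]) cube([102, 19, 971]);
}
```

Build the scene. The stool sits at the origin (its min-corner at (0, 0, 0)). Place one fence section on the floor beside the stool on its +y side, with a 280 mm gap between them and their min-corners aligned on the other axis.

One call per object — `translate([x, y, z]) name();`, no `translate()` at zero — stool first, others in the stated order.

stool();
translate([0, 591, 0]) fence_section();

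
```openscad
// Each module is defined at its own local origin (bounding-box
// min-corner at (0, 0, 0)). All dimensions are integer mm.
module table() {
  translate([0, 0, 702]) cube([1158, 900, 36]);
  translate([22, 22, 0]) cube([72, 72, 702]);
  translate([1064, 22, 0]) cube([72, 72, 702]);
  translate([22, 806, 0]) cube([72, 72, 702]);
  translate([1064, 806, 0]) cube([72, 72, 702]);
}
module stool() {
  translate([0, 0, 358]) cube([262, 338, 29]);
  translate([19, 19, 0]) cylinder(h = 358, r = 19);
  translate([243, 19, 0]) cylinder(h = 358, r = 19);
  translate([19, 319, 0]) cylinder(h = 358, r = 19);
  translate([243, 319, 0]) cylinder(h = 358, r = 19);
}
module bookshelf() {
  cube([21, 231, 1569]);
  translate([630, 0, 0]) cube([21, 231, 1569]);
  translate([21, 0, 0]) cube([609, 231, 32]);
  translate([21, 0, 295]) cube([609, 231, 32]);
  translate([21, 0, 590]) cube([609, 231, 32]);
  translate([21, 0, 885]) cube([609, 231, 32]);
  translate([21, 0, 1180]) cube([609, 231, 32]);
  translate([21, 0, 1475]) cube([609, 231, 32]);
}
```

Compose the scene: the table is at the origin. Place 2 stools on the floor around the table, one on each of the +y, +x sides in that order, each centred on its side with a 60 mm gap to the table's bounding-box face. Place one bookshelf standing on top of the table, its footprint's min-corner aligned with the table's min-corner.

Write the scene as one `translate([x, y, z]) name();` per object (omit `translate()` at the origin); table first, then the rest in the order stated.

table();
translate([448, 960, 0]) stool();
translate([1218, 281, 0]) stool();
translate([0, 0, 738]) bookshelf();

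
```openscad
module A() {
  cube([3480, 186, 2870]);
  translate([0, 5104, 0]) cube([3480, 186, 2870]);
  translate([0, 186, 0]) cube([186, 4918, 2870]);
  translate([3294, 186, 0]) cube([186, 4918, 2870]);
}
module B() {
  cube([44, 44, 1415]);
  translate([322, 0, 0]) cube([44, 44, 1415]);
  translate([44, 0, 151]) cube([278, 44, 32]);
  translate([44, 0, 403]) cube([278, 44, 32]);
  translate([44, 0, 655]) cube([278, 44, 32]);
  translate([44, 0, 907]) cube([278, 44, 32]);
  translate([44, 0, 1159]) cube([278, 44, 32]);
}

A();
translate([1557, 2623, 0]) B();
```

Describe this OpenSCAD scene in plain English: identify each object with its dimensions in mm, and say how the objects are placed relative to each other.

A is the wall frame of a small rectangular building: four walls, each 2870 mm tall and 186 mm thick, enclosing a footprint 3480 mm (x) by 5290 mm (y) outside-to-outside, with no floor or roof. The front and back walls (the −y and +y sides) span the full width; the two side walls fit between them.

B is a wooden ladder with two side rails of 44×44 mm section and 1415 mm height, set 366 mm apart overall. Between them run 5 rectangular rungs (44 mm deep, 32 mm thick), front faces flush with the rails' −y face. The bottom of the first rung is 151 mm above the floor and each subsequent rung is 252 mm higher than the one below.

The ladder sits inside the house frame, centred.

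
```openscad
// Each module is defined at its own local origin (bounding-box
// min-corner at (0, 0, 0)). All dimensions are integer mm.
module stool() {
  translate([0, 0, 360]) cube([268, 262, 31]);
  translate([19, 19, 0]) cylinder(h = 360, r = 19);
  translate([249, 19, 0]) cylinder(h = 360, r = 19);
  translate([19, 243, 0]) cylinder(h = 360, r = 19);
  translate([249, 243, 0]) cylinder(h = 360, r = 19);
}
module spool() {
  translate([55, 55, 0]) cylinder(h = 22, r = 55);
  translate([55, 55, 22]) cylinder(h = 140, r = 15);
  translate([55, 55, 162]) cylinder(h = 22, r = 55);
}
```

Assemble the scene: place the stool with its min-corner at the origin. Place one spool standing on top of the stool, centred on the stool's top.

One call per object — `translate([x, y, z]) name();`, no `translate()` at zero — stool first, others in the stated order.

stool();
translate([79, 76, 391]) spool();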